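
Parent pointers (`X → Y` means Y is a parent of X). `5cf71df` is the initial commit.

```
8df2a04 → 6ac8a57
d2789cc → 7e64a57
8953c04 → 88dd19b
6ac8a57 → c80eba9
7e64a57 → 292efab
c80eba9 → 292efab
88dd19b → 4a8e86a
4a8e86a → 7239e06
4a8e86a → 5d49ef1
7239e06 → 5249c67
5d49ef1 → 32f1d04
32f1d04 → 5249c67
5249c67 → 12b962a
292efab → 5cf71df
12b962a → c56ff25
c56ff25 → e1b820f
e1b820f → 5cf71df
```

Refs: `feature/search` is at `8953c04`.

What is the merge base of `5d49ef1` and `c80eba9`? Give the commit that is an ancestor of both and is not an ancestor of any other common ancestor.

5cf71df

Ancestors of 5d49ef1: {12b962a, 32f1d04, 5249c67, 5cf71df, 5d49ef1, c56ff25, e1b820f}.
Ancestors of c80eba9: {292efab, 5cf71df, c80eba9}.
Common ancestors: {5cf71df}.
The only common ancestor is 5cf71df, so it is the merge base.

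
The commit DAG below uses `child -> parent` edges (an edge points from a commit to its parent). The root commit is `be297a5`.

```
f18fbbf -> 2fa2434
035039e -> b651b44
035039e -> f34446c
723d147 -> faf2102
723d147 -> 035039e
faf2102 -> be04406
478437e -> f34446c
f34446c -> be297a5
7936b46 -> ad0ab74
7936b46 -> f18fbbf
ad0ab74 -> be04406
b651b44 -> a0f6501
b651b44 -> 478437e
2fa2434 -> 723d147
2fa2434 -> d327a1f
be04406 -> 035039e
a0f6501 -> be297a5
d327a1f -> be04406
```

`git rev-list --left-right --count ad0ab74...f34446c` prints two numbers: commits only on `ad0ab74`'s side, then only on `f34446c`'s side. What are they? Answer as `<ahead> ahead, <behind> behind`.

Reachable from ad0ab74: {035039e, 478437e, a0f6501, ad0ab74, b651b44, be04406, be297a5, f34446c}.
Reachable from f34446c: {be297a5, f34446c}.
Only in ad0ab74's history (ahead): {035039e, 478437e, a0f6501, ad0ab74, b651b44, be04406} — 6.
Only in f34446c's history (behind): {} — 0.

6 ahead, 0 behind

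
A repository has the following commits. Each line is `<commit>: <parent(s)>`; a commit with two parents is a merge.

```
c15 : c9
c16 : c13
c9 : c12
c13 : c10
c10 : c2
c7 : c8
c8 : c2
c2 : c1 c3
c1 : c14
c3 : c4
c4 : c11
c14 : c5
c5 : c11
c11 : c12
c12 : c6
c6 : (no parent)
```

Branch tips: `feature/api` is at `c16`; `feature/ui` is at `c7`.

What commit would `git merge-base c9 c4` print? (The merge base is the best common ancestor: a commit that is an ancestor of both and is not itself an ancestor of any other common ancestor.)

Ancestors of c9: {c12, c6, c9}.
Ancestors of c4: {c11, c12, c4, c6}.
Common ancestors: {c12, c6}.
Among these, c12 is not an ancestor of any other common ancestor — it is the merge base.

c12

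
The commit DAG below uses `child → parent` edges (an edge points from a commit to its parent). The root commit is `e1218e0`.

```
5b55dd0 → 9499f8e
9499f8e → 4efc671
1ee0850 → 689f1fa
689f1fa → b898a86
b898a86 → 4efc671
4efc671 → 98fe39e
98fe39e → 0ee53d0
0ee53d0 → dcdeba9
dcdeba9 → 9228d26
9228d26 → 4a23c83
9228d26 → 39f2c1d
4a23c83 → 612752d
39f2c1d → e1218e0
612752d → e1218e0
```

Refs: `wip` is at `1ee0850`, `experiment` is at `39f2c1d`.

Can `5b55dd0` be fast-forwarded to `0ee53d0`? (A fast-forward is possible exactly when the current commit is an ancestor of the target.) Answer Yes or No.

No

A fast-forward from 5b55dd0 to 0ee53d0 is possible iff 5b55dd0 is an ancestor of 0ee53d0.
Ancestors of 0ee53d0: {0ee53d0, 39f2c1d, 4a23c83, 612752d, 9228d26, dcdeba9, e1218e0}.
5b55dd0 is not among them, so fast-forward is not possible.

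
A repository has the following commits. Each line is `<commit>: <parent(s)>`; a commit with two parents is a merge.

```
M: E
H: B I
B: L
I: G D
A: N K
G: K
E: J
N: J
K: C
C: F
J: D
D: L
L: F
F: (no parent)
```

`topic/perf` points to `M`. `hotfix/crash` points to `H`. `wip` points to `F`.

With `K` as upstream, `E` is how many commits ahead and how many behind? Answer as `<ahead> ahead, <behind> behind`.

4 ahead, 2 behind

Reachable from E: {D, E, F, J, L}.
Reachable from K: {C, F, K}.
Only in E's history (ahead): {D, E, J, L} — 4.
Only in K's history (behind): {C, K} — 2.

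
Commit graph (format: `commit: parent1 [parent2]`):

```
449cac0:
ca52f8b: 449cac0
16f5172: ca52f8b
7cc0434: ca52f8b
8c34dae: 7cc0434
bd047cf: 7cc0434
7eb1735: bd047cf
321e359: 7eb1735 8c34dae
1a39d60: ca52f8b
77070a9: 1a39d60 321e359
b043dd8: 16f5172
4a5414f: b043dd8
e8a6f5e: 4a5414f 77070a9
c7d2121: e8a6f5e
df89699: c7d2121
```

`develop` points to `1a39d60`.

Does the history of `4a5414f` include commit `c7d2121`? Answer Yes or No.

Ancestors of 4a5414f: {16f5172, 449cac0, 4a5414f, b043dd8, ca52f8b}.
c7d2121 is not in that set, so it is not an ancestor of 4a5414f.

No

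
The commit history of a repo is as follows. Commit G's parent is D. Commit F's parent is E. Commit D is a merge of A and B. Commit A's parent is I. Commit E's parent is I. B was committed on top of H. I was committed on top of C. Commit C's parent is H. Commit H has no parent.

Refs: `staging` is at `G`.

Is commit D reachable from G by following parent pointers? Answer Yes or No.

Ancestors of G (commits reachable by following parents): {A, B, C, D, G, H, I}.
D is in that set, so it is an ancestor of G.

Yes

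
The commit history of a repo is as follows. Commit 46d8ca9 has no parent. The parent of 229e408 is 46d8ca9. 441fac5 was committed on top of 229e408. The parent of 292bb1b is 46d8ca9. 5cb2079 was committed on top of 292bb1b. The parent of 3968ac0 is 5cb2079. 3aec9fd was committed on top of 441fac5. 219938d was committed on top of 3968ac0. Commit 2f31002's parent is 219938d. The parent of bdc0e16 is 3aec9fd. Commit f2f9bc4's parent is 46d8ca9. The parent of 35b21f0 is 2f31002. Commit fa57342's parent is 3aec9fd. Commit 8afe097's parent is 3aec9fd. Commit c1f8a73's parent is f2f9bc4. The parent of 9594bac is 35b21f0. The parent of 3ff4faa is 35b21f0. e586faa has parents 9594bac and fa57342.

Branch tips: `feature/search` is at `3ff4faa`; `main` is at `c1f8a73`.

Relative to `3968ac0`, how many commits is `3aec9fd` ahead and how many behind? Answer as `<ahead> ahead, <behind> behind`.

Reachable from 3aec9fd: {229e408, 3aec9fd, 441fac5, 46d8ca9}.
Reachable from 3968ac0: {292bb1b, 3968ac0, 46d8ca9, 5cb2079}.
Only in 3aec9fd's history (ahead): {229e408, 3aec9fd, 441fac5} — 3.
Only in 3968ac0's history (behind): {292bb1b, 3968ac0, 5cb2079} — 3.

3 ahead, 3 behind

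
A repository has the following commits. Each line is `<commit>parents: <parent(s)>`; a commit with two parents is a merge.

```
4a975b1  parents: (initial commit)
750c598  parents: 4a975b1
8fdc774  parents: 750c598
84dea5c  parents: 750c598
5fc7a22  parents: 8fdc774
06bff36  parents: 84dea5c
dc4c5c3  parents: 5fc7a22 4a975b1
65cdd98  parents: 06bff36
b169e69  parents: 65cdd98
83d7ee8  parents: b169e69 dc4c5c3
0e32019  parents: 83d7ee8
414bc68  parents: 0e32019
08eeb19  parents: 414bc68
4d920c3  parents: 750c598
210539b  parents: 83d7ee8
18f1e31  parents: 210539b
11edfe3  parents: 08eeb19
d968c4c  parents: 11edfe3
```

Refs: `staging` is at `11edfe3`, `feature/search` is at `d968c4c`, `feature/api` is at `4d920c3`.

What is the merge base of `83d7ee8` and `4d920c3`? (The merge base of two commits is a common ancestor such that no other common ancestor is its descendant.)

750c598

Ancestors of 83d7ee8: {06bff36, 4a975b1, 5fc7a22, 65cdd98, 750c598, 83d7ee8, 84dea5c, 8fdc774, b169e69, dc4c5c3}.
Ancestors of 4d920c3: {4a975b1, 4d920c3, 750c598}.
Common ancestors: {4a975b1, 750c598}.
Among these, 750c598 is not an ancestor of any other common ancestor — it is the merge base.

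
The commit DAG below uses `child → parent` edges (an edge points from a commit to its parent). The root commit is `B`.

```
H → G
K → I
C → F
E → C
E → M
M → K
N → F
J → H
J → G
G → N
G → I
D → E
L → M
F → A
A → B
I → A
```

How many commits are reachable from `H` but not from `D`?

Reachable from H: {A, B, F, G, H, I, N}.
Reachable from D: {A, B, C, D, E, F, I, K, M}.
In H's history but not D's: {G, H, N} — 3 commits.

3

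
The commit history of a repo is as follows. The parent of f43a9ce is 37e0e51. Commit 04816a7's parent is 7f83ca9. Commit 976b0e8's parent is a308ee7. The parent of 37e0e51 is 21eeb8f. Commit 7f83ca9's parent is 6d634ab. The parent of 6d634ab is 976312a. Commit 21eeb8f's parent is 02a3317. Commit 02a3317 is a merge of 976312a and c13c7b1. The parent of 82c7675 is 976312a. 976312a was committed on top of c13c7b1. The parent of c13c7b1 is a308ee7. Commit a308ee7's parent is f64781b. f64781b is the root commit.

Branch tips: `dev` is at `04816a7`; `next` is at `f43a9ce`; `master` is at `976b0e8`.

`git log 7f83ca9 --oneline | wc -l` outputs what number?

Walking parent pointers from 7f83ca9: reachable set = {6d634ab, 7f83ca9, 976312a, a308ee7, c13c7b1, f64781b}.
That is 6 commits.

6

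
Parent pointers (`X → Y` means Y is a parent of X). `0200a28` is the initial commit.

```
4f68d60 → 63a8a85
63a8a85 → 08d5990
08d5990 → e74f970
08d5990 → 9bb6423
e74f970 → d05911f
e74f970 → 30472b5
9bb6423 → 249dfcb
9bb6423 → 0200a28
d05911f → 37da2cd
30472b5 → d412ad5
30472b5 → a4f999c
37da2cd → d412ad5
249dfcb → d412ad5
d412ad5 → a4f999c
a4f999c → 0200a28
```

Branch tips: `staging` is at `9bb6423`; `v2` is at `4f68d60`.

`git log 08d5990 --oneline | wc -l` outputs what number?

Walking parent pointers from 08d5990: reachable set = {0200a28, 08d5990, 249dfcb, 30472b5, 37da2cd, 9bb6423, a4f999c, d05911f, d412ad5, e74f970}.
That is 10 commits.

10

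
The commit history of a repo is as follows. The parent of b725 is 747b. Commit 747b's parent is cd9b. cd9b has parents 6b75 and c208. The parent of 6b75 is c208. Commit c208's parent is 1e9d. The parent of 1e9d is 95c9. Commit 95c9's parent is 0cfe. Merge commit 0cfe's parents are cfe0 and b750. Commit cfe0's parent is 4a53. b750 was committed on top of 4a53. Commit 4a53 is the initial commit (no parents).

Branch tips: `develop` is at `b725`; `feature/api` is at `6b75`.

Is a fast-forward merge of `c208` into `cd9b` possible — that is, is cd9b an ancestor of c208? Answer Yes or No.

No

A fast-forward from cd9b to c208 is possible iff cd9b is an ancestor of c208.
Ancestors of c208: {0cfe, 1e9d, 4a53, 95c9, b750, c208, cfe0}.
cd9b is not among them, so fast-forward is not possible.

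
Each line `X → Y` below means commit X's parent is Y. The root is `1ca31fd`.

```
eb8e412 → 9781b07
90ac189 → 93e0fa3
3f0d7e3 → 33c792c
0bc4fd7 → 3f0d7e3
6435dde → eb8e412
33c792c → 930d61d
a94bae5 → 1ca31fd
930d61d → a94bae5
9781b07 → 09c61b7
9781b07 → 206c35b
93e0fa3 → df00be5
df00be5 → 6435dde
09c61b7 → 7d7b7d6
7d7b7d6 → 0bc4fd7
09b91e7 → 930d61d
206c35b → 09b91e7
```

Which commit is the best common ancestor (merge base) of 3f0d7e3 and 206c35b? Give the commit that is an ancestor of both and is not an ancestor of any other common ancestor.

Ancestors of 3f0d7e3: {1ca31fd, 33c792c, 3f0d7e3, 930d61d, a94bae5}.
Ancestors of 206c35b: {09b91e7, 1ca31fd, 206c35b, 930d61d, a94bae5}.
Common ancestors: {1ca31fd, 930d61d, a94bae5}.
Among these, 930d61d is not an ancestor of any other common ancestor — it is the merge base.

930d61d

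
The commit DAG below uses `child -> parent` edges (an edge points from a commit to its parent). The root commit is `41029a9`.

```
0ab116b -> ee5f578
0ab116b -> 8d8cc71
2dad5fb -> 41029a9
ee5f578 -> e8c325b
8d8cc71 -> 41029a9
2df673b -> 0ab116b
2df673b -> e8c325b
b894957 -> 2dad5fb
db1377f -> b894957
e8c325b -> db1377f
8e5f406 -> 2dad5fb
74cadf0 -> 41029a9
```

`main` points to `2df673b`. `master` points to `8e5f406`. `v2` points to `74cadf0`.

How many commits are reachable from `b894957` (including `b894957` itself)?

3

Walking parent pointers from b894957: reachable set = {2dad5fb, 41029a9, b894957}.
That is 3 commits.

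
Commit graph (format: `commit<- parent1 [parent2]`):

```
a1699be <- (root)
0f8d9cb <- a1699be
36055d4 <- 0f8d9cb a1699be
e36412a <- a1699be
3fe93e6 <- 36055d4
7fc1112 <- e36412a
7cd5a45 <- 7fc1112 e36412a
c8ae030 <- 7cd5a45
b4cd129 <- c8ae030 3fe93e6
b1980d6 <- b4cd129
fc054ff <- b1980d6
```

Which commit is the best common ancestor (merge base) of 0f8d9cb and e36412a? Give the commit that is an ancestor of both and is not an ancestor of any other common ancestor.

Ancestors of 0f8d9cb: {0f8d9cb, a1699be}.
Ancestors of e36412a: {a1699be, e36412a}.
Common ancestors: {a1699be}.
The only common ancestor is a1699be, so it is the merge base.

a1699be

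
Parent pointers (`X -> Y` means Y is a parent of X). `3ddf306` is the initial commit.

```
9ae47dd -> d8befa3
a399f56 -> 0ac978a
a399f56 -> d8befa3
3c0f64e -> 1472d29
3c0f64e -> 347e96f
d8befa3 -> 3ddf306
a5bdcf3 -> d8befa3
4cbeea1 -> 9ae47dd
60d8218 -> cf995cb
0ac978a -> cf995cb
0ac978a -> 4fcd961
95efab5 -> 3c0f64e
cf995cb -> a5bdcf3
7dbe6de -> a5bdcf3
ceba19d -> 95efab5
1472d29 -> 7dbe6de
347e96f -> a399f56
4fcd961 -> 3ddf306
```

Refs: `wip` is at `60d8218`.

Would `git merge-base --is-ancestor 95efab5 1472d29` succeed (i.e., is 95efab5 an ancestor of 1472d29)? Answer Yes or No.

No

Ancestors of 1472d29: {1472d29, 3ddf306, 7dbe6de, a5bdcf3, d8befa3}.
95efab5 is not in that set, so it is not an ancestor of 1472d29.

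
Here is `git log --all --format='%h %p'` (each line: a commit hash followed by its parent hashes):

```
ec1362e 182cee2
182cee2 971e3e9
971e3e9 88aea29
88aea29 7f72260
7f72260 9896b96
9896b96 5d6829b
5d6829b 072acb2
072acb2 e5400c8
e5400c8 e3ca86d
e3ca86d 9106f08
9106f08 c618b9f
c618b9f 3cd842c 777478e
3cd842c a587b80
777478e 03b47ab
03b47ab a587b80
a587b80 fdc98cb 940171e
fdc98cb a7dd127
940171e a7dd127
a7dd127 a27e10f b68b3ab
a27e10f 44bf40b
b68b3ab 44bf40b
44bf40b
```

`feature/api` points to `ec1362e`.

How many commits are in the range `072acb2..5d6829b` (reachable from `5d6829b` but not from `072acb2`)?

Reachable from 5d6829b: {03b47ab, 072acb2, 3cd842c, 44bf40b, 5d6829b, 777478e, 9106f08, 940171e, a27e10f, a587b80, a7dd127, b68b3ab, c618b9f, e3ca86d, e5400c8, fdc98cb}.
Reachable from 072acb2: {03b47ab, 072acb2, 3cd842c, 44bf40b, 777478e, 9106f08, 940171e, a27e10f, a587b80, a7dd127, b68b3ab, c618b9f, e3ca86d, e5400c8, fdc98cb}.
In 5d6829b's history but not 072acb2's: {5d6829b} — 1 commit.

1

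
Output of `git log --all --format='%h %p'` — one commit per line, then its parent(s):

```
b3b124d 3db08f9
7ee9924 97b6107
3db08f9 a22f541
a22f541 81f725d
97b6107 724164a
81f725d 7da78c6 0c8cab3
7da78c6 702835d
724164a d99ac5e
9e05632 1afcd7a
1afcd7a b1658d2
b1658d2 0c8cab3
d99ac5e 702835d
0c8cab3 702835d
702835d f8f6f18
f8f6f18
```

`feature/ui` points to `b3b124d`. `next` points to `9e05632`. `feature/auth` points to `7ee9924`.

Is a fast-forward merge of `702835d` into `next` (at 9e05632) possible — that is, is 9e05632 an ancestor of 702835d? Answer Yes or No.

No

A fast-forward from 9e05632 to 702835d is possible iff 9e05632 is an ancestor of 702835d.
Ancestors of 702835d: {702835d, f8f6f18}.
9e05632 is not among them, so fast-forward is not possible.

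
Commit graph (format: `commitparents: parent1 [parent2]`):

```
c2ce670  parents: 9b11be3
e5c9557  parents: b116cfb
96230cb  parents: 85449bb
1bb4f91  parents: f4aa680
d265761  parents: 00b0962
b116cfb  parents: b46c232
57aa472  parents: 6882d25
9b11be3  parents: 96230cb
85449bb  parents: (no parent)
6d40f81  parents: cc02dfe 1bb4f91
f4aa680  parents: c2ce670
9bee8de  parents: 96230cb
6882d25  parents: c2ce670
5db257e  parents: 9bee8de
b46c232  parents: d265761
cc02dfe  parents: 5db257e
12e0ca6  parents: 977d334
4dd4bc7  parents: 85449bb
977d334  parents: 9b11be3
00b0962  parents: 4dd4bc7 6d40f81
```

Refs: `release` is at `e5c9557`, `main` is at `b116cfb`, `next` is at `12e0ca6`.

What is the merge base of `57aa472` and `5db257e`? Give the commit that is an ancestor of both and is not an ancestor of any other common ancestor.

Ancestors of 57aa472: {57aa472, 6882d25, 85449bb, 96230cb, 9b11be3, c2ce670}.
Ancestors of 5db257e: {5db257e, 85449bb, 96230cb, 9bee8de}.
Common ancestors: {85449bb, 96230cb}.
Among these, 96230cb is not an ancestor of any other common ancestor — it is the merge base.

96230cb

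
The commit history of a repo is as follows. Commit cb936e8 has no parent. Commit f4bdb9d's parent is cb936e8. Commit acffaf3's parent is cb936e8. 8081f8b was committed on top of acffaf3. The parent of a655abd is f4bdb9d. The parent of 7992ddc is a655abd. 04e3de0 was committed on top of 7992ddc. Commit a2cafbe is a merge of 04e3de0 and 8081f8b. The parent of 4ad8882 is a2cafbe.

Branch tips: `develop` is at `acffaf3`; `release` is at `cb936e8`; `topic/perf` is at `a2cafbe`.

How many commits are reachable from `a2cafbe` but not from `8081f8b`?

5

Reachable from a2cafbe: {04e3de0, 7992ddc, 8081f8b, a2cafbe, a655abd, acffaf3, cb936e8, f4bdb9d}.
Reachable from 8081f8b: {8081f8b, acffaf3, cb936e8}.
In a2cafbe's history but not 8081f8b's: {04e3de0, 7992ddc, a2cafbe, a655abd, f4bdb9d} — 5 commits.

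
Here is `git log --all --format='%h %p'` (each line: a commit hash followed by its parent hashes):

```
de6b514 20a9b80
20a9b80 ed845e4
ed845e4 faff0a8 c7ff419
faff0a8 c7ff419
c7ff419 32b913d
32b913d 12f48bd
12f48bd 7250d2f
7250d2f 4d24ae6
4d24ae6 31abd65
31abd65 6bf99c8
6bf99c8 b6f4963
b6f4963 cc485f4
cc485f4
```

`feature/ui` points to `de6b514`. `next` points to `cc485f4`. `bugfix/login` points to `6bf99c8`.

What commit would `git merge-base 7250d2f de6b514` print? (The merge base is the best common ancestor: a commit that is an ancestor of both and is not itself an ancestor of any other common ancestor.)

7250d2f

Ancestors of 7250d2f: {31abd65, 4d24ae6, 6bf99c8, 7250d2f, b6f4963, cc485f4}.
Ancestors of de6b514: {12f48bd, 20a9b80, 31abd65, 32b913d, 4d24ae6, 6bf99c8, 7250d2f, b6f4963, c7ff419, cc485f4, de6b514, ed845e4, faff0a8}.
Common ancestors: {31abd65, 4d24ae6, 6bf99c8, 7250d2f, b6f4963, cc485f4}.
Among these, 7250d2f is not an ancestor of any other common ancestor — it is the merge base.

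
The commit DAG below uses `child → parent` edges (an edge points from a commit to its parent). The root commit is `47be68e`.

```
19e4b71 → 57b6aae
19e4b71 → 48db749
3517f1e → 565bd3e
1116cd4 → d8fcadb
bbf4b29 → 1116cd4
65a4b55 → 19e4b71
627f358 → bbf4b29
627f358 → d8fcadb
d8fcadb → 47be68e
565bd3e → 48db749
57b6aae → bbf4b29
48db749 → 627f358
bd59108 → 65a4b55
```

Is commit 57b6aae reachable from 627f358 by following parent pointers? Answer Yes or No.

No

Ancestors of 627f358: {1116cd4, 47be68e, 627f358, bbf4b29, d8fcadb}.
57b6aae is not in that set, so it is not an ancestor of 627f358.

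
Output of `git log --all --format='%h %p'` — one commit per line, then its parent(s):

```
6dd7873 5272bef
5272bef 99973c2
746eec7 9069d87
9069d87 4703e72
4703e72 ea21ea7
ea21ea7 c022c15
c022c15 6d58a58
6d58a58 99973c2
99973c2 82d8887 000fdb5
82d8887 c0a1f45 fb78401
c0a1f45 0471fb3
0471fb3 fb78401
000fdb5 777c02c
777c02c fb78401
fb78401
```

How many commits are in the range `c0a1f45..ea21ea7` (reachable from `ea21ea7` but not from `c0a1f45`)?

Reachable from ea21ea7: {000fdb5, 0471fb3, 6d58a58, 777c02c, 82d8887, 99973c2, c022c15, c0a1f45, ea21ea7, fb78401}.
Reachable from c0a1f45: {0471fb3, c0a1f45, fb78401}.
In ea21ea7's history but not c0a1f45's: {000fdb5, 6d58a58, 777c02c, 82d8887, 99973c2, c022c15, ea21ea7} — 7 commits.

7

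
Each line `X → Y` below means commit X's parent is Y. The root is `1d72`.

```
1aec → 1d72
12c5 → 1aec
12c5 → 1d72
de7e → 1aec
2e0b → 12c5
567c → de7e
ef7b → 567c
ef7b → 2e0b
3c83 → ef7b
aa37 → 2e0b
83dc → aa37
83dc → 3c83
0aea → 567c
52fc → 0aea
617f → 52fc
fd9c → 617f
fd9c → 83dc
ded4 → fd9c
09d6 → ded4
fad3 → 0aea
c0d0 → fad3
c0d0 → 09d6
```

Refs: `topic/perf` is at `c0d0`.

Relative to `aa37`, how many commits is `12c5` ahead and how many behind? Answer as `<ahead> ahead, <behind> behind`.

0 ahead, 2 behind

Reachable from 12c5: {12c5, 1aec, 1d72}.
Reachable from aa37: {12c5, 1aec, 1d72, 2e0b, aa37}.
Only in 12c5's history (ahead): {} — 0.
Only in aa37's history (behind): {2e0b, aa37} — 2.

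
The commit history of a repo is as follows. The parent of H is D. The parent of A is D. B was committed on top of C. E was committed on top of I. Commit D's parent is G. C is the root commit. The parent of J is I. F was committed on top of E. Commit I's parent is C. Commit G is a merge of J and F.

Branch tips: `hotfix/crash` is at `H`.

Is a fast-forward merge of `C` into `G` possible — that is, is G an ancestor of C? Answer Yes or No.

A fast-forward from G to C is possible iff G is an ancestor of C.
Ancestors of C: {C}.
G is not among them, so fast-forward is not possible.

No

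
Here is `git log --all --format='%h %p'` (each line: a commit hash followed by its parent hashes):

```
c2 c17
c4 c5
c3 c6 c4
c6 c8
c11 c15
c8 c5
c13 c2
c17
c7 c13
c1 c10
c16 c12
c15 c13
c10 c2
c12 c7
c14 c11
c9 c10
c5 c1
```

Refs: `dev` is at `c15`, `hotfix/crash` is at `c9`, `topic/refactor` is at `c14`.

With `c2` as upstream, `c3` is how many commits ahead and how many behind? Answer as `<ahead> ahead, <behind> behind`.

Reachable from c3: {c1, c10, c17, c2, c3, c4, c5, c6, c8}.
Reachable from c2: {c17, c2}.
Only in c3's history (ahead): {c1, c10, c3, c4, c5, c6, c8} — 7.
Only in c2's history (behind): {} — 0.

7 ahead, 0 behind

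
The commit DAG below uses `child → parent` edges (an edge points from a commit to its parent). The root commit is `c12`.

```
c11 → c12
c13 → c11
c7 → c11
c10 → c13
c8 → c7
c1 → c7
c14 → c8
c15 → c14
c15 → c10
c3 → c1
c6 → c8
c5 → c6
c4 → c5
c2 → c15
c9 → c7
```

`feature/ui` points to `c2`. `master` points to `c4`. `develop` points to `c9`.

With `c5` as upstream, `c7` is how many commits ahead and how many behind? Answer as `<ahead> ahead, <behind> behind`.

Reachable from c7: {c11, c12, c7}.
Reachable from c5: {c11, c12, c5, c6, c7, c8}.
Only in c7's history (ahead): {} — 0.
Only in c5's history (behind): {c5, c6, c8} — 3.

0 ahead, 3 behind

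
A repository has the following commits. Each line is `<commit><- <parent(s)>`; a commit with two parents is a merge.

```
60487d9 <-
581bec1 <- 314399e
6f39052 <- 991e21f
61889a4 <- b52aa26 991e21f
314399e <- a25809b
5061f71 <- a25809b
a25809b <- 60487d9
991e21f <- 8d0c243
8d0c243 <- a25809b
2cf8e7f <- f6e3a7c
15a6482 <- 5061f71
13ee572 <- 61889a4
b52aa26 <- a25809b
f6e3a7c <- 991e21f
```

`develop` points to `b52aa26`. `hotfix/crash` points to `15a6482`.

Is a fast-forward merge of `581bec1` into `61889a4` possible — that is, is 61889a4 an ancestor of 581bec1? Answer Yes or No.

A fast-forward from 61889a4 to 581bec1 is possible iff 61889a4 is an ancestor of 581bec1.
Ancestors of 581bec1: {314399e, 581bec1, 60487d9, a25809b}.
61889a4 is not among them, so fast-forward is not possible.

No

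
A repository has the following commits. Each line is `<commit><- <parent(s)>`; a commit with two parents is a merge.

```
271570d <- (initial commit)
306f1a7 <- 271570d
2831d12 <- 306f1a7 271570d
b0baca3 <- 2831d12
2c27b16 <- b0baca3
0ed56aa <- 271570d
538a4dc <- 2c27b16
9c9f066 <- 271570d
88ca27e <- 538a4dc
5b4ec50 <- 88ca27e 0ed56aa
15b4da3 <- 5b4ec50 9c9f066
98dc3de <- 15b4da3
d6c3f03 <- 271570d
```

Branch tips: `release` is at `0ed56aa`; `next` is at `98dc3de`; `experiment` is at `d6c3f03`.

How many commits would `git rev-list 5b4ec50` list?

9

Walking parent pointers from 5b4ec50: reachable set = {0ed56aa, 271570d, 2831d12, 2c27b16, 306f1a7, 538a4dc, 5b4ec50, 88ca27e, b0baca3}.
That is 9 commits.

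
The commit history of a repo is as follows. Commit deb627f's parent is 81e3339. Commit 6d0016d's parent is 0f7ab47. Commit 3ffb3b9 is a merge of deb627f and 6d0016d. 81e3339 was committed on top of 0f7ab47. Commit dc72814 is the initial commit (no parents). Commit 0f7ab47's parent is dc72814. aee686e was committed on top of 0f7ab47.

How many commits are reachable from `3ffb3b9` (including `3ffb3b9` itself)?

6

Walking parent pointers from 3ffb3b9: reachable set = {0f7ab47, 3ffb3b9, 6d0016d, 81e3339, dc72814, deb627f}.
That is 6 commits.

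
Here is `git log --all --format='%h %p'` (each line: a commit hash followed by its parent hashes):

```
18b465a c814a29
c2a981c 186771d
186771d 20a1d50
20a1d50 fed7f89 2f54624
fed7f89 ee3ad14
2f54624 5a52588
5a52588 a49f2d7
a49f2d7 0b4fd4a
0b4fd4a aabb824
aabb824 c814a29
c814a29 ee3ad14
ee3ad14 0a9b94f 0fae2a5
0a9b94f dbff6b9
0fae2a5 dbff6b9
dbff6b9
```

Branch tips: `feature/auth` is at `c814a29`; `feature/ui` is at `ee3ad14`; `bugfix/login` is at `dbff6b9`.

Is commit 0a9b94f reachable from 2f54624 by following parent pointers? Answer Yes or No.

Yes

Ancestors of 2f54624 (commits reachable by following parents): {0a9b94f, 0b4fd4a, 0fae2a5, 2f54624, 5a52588, a49f2d7, aabb824, c814a29, dbff6b9, ee3ad14}.
0a9b94f is in that set, so it is an ancestor of 2f54624.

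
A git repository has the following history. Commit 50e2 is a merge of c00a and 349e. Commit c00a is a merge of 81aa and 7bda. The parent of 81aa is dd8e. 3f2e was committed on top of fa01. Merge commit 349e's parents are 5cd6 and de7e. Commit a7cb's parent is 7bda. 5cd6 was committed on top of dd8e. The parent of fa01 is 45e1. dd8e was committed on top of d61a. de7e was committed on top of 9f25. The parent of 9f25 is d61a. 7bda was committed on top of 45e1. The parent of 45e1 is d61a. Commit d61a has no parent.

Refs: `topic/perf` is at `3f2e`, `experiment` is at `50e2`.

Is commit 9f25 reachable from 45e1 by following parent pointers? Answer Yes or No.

No

Ancestors of 45e1: {45e1, d61a}.
9f25 is not in that set, so it is not an ancestor of 45e1.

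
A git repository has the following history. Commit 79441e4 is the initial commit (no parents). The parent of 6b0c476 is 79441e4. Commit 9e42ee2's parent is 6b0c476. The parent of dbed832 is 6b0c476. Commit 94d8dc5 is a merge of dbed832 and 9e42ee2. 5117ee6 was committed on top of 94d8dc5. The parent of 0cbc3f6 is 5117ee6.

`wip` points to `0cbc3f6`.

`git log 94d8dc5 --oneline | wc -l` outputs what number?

Walking parent pointers from 94d8dc5: reachable set = {6b0c476, 79441e4, 94d8dc5, 9e42ee2, dbed832}.
That is 5 commits.

5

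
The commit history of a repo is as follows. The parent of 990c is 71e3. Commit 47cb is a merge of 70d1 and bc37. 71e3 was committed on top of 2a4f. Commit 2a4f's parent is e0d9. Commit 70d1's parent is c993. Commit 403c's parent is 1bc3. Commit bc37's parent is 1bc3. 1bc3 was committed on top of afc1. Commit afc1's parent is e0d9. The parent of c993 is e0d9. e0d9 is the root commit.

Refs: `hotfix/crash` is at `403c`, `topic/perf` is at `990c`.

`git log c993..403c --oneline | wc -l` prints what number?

Reachable from 403c: {1bc3, 403c, afc1, e0d9}.
Reachable from c993: {c993, e0d9}.
In 403c's history but not c993's: {1bc3, 403c, afc1} — 3 commits.

3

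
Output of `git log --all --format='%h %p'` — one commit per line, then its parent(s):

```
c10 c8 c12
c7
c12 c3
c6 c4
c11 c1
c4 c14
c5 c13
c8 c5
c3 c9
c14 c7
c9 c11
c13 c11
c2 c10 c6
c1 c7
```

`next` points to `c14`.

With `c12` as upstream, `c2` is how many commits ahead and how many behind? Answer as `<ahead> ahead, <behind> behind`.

8 ahead, 0 behind

Reachable from c2: {c1, c10, c11, c12, c13, c14, c2, c3, c4, c5, c6, c7, c8, c9}.
Reachable from c12: {c1, c11, c12, c3, c7, c9}.
Only in c2's history (ahead): {c10, c13, c14, c2, c4, c5, c6, c8} — 8.
Only in c12's history (behind): {} — 0.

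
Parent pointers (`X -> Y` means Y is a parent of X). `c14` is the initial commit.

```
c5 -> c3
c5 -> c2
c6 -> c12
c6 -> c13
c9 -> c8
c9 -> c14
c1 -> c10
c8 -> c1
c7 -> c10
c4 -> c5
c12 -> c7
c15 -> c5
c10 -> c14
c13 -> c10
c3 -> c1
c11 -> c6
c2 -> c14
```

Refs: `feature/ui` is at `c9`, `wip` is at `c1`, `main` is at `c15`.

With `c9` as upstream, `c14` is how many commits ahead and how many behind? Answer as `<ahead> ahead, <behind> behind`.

Reachable from c14: {c14}.
Reachable from c9: {c1, c10, c14, c8, c9}.
Only in c14's history (ahead): {} — 0.
Only in c9's history (behind): {c1, c10, c8, c9} — 4.

0 ahead, 4 behind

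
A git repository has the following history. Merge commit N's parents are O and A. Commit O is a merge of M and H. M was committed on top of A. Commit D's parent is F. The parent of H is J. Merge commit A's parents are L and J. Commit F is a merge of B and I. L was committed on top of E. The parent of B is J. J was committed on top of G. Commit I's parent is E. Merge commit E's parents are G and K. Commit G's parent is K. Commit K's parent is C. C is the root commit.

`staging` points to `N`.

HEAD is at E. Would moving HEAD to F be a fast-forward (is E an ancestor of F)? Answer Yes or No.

Yes

A fast-forward from E to F is possible iff E is an ancestor of F.
Ancestors of F: {B, C, E, F, G, I, J, K}.
E is among them, so fast-forward is possible.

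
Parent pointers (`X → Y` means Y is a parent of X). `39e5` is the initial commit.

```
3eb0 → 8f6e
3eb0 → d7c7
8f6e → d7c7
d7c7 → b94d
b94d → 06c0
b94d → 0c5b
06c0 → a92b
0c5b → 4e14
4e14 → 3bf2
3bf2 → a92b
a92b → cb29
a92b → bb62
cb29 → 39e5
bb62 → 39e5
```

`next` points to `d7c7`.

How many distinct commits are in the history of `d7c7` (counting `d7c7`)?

10

Walking parent pointers from d7c7: reachable set = {06c0, 0c5b, 39e5, 3bf2, 4e14, a92b, b94d, bb62, cb29, d7c7}.
That is 10 commits.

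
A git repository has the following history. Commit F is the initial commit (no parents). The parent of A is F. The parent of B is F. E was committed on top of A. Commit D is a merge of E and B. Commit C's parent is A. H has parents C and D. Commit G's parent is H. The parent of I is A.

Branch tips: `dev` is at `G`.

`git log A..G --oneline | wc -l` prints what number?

Reachable from G: {A, B, C, D, E, F, G, H}.
Reachable from A: {A, F}.
In G's history but not A's: {B, C, D, E, G, H} — 6 commits.

6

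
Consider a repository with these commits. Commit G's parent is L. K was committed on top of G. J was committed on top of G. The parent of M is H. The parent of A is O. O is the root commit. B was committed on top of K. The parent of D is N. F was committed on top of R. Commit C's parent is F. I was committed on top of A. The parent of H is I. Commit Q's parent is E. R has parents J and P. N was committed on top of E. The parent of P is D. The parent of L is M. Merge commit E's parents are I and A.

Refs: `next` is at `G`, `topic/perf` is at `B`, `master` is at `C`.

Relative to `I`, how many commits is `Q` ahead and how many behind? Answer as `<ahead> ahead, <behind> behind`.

Reachable from Q: {A, E, I, O, Q}.
Reachable from I: {A, I, O}.
Only in Q's history (ahead): {E, Q} — 2.
Only in I's history (behind): {} — 0.

2 ahead, 0 behind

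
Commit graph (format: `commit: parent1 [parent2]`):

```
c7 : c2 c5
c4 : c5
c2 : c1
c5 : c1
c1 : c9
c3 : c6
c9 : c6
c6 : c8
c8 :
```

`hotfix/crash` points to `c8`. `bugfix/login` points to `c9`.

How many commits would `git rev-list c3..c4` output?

Reachable from c4: {c1, c4, c5, c6, c8, c9}.
Reachable from c3: {c3, c6, c8}.
In c4's history but not c3's: {c1, c4, c5, c9} — 4 commits.

4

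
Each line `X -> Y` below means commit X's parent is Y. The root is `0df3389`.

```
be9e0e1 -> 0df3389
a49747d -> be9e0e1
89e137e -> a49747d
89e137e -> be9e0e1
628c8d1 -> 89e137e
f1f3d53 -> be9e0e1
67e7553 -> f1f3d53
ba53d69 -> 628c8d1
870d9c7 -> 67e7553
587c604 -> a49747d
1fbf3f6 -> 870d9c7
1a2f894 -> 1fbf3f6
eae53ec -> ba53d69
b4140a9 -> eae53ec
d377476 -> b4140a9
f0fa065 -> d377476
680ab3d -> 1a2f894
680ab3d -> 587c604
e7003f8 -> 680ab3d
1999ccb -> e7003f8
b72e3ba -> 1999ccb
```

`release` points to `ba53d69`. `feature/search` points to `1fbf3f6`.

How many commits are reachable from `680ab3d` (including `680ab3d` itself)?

Walking parent pointers from 680ab3d: reachable set = {0df3389, 1a2f894, 1fbf3f6, 587c604, 67e7553, 680ab3d, 870d9c7, a49747d, be9e0e1, f1f3d53}.
That is 10 commits.

10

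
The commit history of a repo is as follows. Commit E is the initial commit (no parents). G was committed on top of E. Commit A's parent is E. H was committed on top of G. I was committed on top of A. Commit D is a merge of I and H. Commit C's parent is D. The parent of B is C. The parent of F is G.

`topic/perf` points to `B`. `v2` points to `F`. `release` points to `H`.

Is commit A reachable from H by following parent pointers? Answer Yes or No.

No

Ancestors of H: {E, G, H}.
A is not in that set, so it is not an ancestor of H.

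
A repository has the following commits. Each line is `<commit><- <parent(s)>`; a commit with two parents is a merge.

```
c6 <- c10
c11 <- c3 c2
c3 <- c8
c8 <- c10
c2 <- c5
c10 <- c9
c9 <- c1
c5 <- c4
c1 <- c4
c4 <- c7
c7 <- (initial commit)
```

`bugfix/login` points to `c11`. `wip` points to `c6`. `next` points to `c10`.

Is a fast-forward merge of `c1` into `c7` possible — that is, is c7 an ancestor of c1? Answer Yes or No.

Yes

A fast-forward from c7 to c1 is possible iff c7 is an ancestor of c1.
Ancestors of c1: {c1, c4, c7}.
c7 is among them, so fast-forward is possible.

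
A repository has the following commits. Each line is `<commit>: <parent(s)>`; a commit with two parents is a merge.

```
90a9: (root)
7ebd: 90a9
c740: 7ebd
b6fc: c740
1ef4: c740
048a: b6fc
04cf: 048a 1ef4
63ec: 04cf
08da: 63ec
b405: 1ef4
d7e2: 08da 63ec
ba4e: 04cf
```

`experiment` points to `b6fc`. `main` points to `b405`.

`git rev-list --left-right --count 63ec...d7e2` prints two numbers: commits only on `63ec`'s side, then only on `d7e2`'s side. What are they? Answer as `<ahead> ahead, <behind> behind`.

Reachable from 63ec: {048a, 04cf, 1ef4, 63ec, 7ebd, 90a9, b6fc, c740}.
Reachable from d7e2: {048a, 04cf, 08da, 1ef4, 63ec, 7ebd, 90a9, b6fc, c740, d7e2}.
Only in 63ec's history (ahead): {} — 0.
Only in d7e2's history (behind): {08da, d7e2} — 2.

0 ahead, 2 behind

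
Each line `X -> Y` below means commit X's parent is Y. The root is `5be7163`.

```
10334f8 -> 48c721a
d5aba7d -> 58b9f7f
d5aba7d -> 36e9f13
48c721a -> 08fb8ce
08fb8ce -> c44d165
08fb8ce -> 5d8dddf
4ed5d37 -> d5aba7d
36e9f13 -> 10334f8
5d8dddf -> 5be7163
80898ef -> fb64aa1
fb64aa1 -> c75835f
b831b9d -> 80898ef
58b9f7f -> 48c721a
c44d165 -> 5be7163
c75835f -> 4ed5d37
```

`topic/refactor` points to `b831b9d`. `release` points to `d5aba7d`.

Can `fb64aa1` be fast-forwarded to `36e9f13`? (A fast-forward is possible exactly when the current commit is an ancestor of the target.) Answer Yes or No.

A fast-forward from fb64aa1 to 36e9f13 is possible iff fb64aa1 is an ancestor of 36e9f13.
Ancestors of 36e9f13: {08fb8ce, 10334f8, 36e9f13, 48c721a, 5be7163, 5d8dddf, c44d165}.
fb64aa1 is not among them, so fast-forward is not possible.

No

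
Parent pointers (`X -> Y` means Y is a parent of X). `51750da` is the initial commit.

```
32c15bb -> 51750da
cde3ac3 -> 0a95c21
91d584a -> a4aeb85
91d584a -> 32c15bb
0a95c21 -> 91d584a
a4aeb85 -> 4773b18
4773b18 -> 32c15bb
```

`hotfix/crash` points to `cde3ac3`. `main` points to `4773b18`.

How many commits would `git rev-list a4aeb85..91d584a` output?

Reachable from 91d584a: {32c15bb, 4773b18, 51750da, 91d584a, a4aeb85}.
Reachable from a4aeb85: {32c15bb, 4773b18, 51750da, a4aeb85}.
In 91d584a's history but not a4aeb85's: {91d584a} — 1 commit.

1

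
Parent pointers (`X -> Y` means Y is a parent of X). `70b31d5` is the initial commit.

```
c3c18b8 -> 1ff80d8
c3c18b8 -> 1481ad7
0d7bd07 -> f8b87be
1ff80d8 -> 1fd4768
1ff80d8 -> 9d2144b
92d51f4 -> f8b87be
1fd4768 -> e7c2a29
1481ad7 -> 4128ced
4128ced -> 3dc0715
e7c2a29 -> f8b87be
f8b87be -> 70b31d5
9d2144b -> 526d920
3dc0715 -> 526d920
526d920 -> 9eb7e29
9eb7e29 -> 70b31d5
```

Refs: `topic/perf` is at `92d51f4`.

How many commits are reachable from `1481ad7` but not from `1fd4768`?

Reachable from 1481ad7: {1481ad7, 3dc0715, 4128ced, 526d920, 70b31d5, 9eb7e29}.
Reachable from 1fd4768: {1fd4768, 70b31d5, e7c2a29, f8b87be}.
In 1481ad7's history but not 1fd4768's: {1481ad7, 3dc0715, 4128ced, 526d920, 9eb7e29} — 5 commits.

5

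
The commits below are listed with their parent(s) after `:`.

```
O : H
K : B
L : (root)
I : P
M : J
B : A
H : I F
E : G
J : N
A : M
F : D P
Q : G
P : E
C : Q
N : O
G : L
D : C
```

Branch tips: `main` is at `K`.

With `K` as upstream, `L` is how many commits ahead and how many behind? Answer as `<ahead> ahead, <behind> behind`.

0 ahead, 16 behind

Reachable from L: {L}.
Reachable from K: {A, B, C, D, E, F, G, H, I, J, K, L, M, N, O, P, Q}.
Only in L's history (ahead): {} — 0.
Only in K's history (behind): {A, B, C, D, E, F, G, H, I, J, K, M, N, O, P, Q} — 16.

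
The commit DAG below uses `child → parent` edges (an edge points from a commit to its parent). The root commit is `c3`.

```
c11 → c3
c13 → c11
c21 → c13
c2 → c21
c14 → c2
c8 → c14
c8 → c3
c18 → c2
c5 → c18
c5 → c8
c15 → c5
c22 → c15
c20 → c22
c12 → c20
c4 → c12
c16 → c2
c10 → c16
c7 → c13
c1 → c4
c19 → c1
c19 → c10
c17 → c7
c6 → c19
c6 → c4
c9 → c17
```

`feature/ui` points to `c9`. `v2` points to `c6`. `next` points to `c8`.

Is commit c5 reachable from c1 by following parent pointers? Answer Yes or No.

Ancestors of c1 (commits reachable by following parents): {c1, c11, c12, c13, c14, c15, c18, c2, c20, c21, c22, c3, c4, c5, c8}.
c5 is in that set, so it is an ancestor of c1.

Yes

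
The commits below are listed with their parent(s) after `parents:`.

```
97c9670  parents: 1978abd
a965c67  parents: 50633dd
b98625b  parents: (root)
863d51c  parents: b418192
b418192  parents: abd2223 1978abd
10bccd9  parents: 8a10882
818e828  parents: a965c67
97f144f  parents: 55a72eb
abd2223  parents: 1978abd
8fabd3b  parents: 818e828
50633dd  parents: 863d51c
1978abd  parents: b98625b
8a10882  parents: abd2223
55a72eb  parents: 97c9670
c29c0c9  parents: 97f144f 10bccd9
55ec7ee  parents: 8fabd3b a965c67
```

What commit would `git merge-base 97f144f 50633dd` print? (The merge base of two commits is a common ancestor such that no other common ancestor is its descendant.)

Ancestors of 97f144f: {1978abd, 55a72eb, 97c9670, 97f144f, b98625b}.
Ancestors of 50633dd: {1978abd, 50633dd, 863d51c, abd2223, b418192, b98625b}.
Common ancestors: {1978abd, b98625b}.
Among these, 1978abd is not an ancestor of any other common ancestor — it is the merge base.

1978abd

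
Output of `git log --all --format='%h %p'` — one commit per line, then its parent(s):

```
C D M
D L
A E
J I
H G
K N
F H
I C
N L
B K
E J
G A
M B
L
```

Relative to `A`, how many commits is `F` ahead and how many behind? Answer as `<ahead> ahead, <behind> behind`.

Reachable from F: {A, B, C, D, E, F, G, H, I, J, K, L, M, N}.
Reachable from A: {A, B, C, D, E, I, J, K, L, M, N}.
Only in F's history (ahead): {F, G, H} — 3.
Only in A's history (behind): {} — 0.

3 ahead, 0 behind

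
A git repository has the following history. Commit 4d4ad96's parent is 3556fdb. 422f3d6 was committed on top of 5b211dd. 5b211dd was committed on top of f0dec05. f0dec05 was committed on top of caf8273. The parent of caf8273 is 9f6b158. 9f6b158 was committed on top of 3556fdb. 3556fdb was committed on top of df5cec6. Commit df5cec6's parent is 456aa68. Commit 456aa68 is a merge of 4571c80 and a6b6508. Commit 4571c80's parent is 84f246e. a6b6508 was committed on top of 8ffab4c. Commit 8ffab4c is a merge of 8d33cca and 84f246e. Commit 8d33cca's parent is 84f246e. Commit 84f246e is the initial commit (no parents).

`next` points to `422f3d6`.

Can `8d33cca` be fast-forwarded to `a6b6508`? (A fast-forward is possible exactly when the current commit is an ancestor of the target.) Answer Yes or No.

Yes

A fast-forward from 8d33cca to a6b6508 is possible iff 8d33cca is an ancestor of a6b6508.
Ancestors of a6b6508: {84f246e, 8d33cca, 8ffab4c, a6b6508}.
8d33cca is among them, so fast-forward is possible.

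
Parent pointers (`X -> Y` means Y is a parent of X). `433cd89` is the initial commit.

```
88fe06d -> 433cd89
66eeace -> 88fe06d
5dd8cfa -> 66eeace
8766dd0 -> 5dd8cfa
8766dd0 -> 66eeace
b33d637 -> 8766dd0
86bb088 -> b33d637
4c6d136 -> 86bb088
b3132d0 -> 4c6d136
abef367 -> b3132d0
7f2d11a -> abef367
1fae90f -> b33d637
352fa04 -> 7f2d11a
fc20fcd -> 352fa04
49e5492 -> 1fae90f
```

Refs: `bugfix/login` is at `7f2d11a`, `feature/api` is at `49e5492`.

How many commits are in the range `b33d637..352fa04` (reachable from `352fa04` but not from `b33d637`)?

6

Reachable from 352fa04: {352fa04, 433cd89, 4c6d136, 5dd8cfa, 66eeace, 7f2d11a, 86bb088, 8766dd0, 88fe06d, abef367, b3132d0, b33d637}.
Reachable from b33d637: {433cd89, 5dd8cfa, 66eeace, 8766dd0, 88fe06d, b33d637}.
In 352fa04's history but not b33d637's: {352fa04, 4c6d136, 7f2d11a, 86bb088, abef367, b3132d0} — 6 commits.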